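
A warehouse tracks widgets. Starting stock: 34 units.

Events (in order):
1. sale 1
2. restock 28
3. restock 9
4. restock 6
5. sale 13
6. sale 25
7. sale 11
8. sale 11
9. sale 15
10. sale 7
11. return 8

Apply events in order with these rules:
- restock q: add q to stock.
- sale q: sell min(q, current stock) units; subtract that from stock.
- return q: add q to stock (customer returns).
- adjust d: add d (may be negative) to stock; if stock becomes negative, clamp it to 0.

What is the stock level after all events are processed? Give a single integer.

Processing events:
Start: stock = 34
  Event 1 (sale 1): sell min(1,34)=1. stock: 34 - 1 = 33. total_sold = 1
  Event 2 (restock 28): 33 + 28 = 61
  Event 3 (restock 9): 61 + 9 = 70
  Event 4 (restock 6): 70 + 6 = 76
  Event 5 (sale 13): sell min(13,76)=13. stock: 76 - 13 = 63. total_sold = 14
  Event 6 (sale 25): sell min(25,63)=25. stock: 63 - 25 = 38. total_sold = 39
  Event 7 (sale 11): sell min(11,38)=11. stock: 38 - 11 = 27. total_sold = 50
  Event 8 (sale 11): sell min(11,27)=11. stock: 27 - 11 = 16. total_sold = 61
  Event 9 (sale 15): sell min(15,16)=15. stock: 16 - 15 = 1. total_sold = 76
  Event 10 (sale 7): sell min(7,1)=1. stock: 1 - 1 = 0. total_sold = 77
  Event 11 (return 8): 0 + 8 = 8
Final: stock = 8, total_sold = 77

Answer: 8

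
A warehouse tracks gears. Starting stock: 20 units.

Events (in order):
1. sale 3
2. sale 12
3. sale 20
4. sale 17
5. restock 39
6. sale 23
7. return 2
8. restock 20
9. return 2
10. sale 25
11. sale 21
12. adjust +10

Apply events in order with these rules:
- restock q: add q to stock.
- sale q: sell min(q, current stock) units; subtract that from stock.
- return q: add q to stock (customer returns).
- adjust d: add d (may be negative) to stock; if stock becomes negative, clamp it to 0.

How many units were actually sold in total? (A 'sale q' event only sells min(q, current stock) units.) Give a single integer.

Processing events:
Start: stock = 20
  Event 1 (sale 3): sell min(3,20)=3. stock: 20 - 3 = 17. total_sold = 3
  Event 2 (sale 12): sell min(12,17)=12. stock: 17 - 12 = 5. total_sold = 15
  Event 3 (sale 20): sell min(20,5)=5. stock: 5 - 5 = 0. total_sold = 20
  Event 4 (sale 17): sell min(17,0)=0. stock: 0 - 0 = 0. total_sold = 20
  Event 5 (restock 39): 0 + 39 = 39
  Event 6 (sale 23): sell min(23,39)=23. stock: 39 - 23 = 16. total_sold = 43
  Event 7 (return 2): 16 + 2 = 18
  Event 8 (restock 20): 18 + 20 = 38
  Event 9 (return 2): 38 + 2 = 40
  Event 10 (sale 25): sell min(25,40)=25. stock: 40 - 25 = 15. total_sold = 68
  Event 11 (sale 21): sell min(21,15)=15. stock: 15 - 15 = 0. total_sold = 83
  Event 12 (adjust +10): 0 + 10 = 10
Final: stock = 10, total_sold = 83

Answer: 83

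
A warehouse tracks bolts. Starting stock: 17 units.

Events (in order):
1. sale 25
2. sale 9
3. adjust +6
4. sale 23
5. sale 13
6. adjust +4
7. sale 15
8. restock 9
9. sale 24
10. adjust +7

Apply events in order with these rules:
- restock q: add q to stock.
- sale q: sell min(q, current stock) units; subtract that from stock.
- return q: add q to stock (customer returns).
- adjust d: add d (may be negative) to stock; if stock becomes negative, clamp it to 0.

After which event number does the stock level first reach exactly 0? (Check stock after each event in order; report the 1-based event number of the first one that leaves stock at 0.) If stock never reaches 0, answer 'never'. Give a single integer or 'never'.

Processing events:
Start: stock = 17
  Event 1 (sale 25): sell min(25,17)=17. stock: 17 - 17 = 0. total_sold = 17
  Event 2 (sale 9): sell min(9,0)=0. stock: 0 - 0 = 0. total_sold = 17
  Event 3 (adjust +6): 0 + 6 = 6
  Event 4 (sale 23): sell min(23,6)=6. stock: 6 - 6 = 0. total_sold = 23
  Event 5 (sale 13): sell min(13,0)=0. stock: 0 - 0 = 0. total_sold = 23
  Event 6 (adjust +4): 0 + 4 = 4
  Event 7 (sale 15): sell min(15,4)=4. stock: 4 - 4 = 0. total_sold = 27
  Event 8 (restock 9): 0 + 9 = 9
  Event 9 (sale 24): sell min(24,9)=9. stock: 9 - 9 = 0. total_sold = 36
  Event 10 (adjust +7): 0 + 7 = 7
Final: stock = 7, total_sold = 36

First zero at event 1.

Answer: 1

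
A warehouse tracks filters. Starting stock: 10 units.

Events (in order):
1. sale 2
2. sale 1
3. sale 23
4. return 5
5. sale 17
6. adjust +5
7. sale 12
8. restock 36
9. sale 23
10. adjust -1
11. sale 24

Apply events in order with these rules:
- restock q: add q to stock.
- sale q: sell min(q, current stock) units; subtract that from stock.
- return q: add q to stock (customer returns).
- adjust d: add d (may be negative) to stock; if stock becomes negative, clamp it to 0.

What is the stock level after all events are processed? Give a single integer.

Processing events:
Start: stock = 10
  Event 1 (sale 2): sell min(2,10)=2. stock: 10 - 2 = 8. total_sold = 2
  Event 2 (sale 1): sell min(1,8)=1. stock: 8 - 1 = 7. total_sold = 3
  Event 3 (sale 23): sell min(23,7)=7. stock: 7 - 7 = 0. total_sold = 10
  Event 4 (return 5): 0 + 5 = 5
  Event 5 (sale 17): sell min(17,5)=5. stock: 5 - 5 = 0. total_sold = 15
  Event 6 (adjust +5): 0 + 5 = 5
  Event 7 (sale 12): sell min(12,5)=5. stock: 5 - 5 = 0. total_sold = 20
  Event 8 (restock 36): 0 + 36 = 36
  Event 9 (sale 23): sell min(23,36)=23. stock: 36 - 23 = 13. total_sold = 43
  Event 10 (adjust -1): 13 + -1 = 12
  Event 11 (sale 24): sell min(24,12)=12. stock: 12 - 12 = 0. total_sold = 55
Final: stock = 0, total_sold = 55

Answer: 0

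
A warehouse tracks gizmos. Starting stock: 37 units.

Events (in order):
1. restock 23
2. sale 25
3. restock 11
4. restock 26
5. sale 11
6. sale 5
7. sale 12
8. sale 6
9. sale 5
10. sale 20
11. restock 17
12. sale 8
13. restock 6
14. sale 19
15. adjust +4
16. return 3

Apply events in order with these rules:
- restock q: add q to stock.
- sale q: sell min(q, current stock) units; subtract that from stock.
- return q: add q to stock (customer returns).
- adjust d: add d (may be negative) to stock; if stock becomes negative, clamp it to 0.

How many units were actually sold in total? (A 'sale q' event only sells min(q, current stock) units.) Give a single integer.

Answer: 111

Derivation:
Processing events:
Start: stock = 37
  Event 1 (restock 23): 37 + 23 = 60
  Event 2 (sale 25): sell min(25,60)=25. stock: 60 - 25 = 35. total_sold = 25
  Event 3 (restock 11): 35 + 11 = 46
  Event 4 (restock 26): 46 + 26 = 72
  Event 5 (sale 11): sell min(11,72)=11. stock: 72 - 11 = 61. total_sold = 36
  Event 6 (sale 5): sell min(5,61)=5. stock: 61 - 5 = 56. total_sold = 41
  Event 7 (sale 12): sell min(12,56)=12. stock: 56 - 12 = 44. total_sold = 53
  Event 8 (sale 6): sell min(6,44)=6. stock: 44 - 6 = 38. total_sold = 59
  Event 9 (sale 5): sell min(5,38)=5. stock: 38 - 5 = 33. total_sold = 64
  Event 10 (sale 20): sell min(20,33)=20. stock: 33 - 20 = 13. total_sold = 84
  Event 11 (restock 17): 13 + 17 = 30
  Event 12 (sale 8): sell min(8,30)=8. stock: 30 - 8 = 22. total_sold = 92
  Event 13 (restock 6): 22 + 6 = 28
  Event 14 (sale 19): sell min(19,28)=19. stock: 28 - 19 = 9. total_sold = 111
  Event 15 (adjust +4): 9 + 4 = 13
  Event 16 (return 3): 13 + 3 = 16
Final: stock = 16, total_sold = 111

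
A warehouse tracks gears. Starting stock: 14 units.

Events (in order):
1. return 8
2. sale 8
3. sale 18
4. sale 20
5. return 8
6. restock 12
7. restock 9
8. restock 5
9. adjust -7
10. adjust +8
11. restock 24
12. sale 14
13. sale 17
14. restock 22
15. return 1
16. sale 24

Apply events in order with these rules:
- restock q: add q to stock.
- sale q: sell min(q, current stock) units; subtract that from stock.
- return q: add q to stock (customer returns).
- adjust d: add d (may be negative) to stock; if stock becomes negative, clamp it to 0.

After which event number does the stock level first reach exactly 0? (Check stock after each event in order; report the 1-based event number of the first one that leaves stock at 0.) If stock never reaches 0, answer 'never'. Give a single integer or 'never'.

Answer: 3

Derivation:
Processing events:
Start: stock = 14
  Event 1 (return 8): 14 + 8 = 22
  Event 2 (sale 8): sell min(8,22)=8. stock: 22 - 8 = 14. total_sold = 8
  Event 3 (sale 18): sell min(18,14)=14. stock: 14 - 14 = 0. total_sold = 22
  Event 4 (sale 20): sell min(20,0)=0. stock: 0 - 0 = 0. total_sold = 22
  Event 5 (return 8): 0 + 8 = 8
  Event 6 (restock 12): 8 + 12 = 20
  Event 7 (restock 9): 20 + 9 = 29
  Event 8 (restock 5): 29 + 5 = 34
  Event 9 (adjust -7): 34 + -7 = 27
  Event 10 (adjust +8): 27 + 8 = 35
  Event 11 (restock 24): 35 + 24 = 59
  Event 12 (sale 14): sell min(14,59)=14. stock: 59 - 14 = 45. total_sold = 36
  Event 13 (sale 17): sell min(17,45)=17. stock: 45 - 17 = 28. total_sold = 53
  Event 14 (restock 22): 28 + 22 = 50
  Event 15 (return 1): 50 + 1 = 51
  Event 16 (sale 24): sell min(24,51)=24. stock: 51 - 24 = 27. total_sold = 77
Final: stock = 27, total_sold = 77

First zero at event 3.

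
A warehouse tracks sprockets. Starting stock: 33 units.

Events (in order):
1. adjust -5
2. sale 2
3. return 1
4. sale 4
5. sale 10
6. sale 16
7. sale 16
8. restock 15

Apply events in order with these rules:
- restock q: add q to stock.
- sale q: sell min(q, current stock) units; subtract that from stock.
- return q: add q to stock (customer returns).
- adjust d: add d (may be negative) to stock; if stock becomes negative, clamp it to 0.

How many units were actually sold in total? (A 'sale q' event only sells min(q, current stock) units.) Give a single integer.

Processing events:
Start: stock = 33
  Event 1 (adjust -5): 33 + -5 = 28
  Event 2 (sale 2): sell min(2,28)=2. stock: 28 - 2 = 26. total_sold = 2
  Event 3 (return 1): 26 + 1 = 27
  Event 4 (sale 4): sell min(4,27)=4. stock: 27 - 4 = 23. total_sold = 6
  Event 5 (sale 10): sell min(10,23)=10. stock: 23 - 10 = 13. total_sold = 16
  Event 6 (sale 16): sell min(16,13)=13. stock: 13 - 13 = 0. total_sold = 29
  Event 7 (sale 16): sell min(16,0)=0. stock: 0 - 0 = 0. total_sold = 29
  Event 8 (restock 15): 0 + 15 = 15
Final: stock = 15, total_sold = 29

Answer: 29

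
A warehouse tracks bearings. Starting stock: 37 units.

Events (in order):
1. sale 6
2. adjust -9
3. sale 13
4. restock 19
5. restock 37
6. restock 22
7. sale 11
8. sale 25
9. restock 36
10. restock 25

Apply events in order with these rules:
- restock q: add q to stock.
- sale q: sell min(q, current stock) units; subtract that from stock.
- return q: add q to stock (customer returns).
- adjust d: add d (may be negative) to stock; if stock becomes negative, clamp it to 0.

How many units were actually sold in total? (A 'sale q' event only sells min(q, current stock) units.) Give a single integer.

Answer: 55

Derivation:
Processing events:
Start: stock = 37
  Event 1 (sale 6): sell min(6,37)=6. stock: 37 - 6 = 31. total_sold = 6
  Event 2 (adjust -9): 31 + -9 = 22
  Event 3 (sale 13): sell min(13,22)=13. stock: 22 - 13 = 9. total_sold = 19
  Event 4 (restock 19): 9 + 19 = 28
  Event 5 (restock 37): 28 + 37 = 65
  Event 6 (restock 22): 65 + 22 = 87
  Event 7 (sale 11): sell min(11,87)=11. stock: 87 - 11 = 76. total_sold = 30
  Event 8 (sale 25): sell min(25,76)=25. stock: 76 - 25 = 51. total_sold = 55
  Event 9 (restock 36): 51 + 36 = 87
  Event 10 (restock 25): 87 + 25 = 112
Final: stock = 112, total_sold = 55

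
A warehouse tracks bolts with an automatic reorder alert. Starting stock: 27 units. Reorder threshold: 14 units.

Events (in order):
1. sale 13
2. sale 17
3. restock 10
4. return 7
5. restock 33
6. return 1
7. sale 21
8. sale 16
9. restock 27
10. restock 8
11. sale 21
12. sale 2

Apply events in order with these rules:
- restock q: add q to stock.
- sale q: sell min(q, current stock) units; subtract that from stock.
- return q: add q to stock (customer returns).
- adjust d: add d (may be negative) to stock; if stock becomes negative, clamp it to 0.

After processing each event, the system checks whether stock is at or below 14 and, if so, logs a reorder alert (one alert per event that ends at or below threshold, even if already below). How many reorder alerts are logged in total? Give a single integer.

Processing events:
Start: stock = 27
  Event 1 (sale 13): sell min(13,27)=13. stock: 27 - 13 = 14. total_sold = 13
  Event 2 (sale 17): sell min(17,14)=14. stock: 14 - 14 = 0. total_sold = 27
  Event 3 (restock 10): 0 + 10 = 10
  Event 4 (return 7): 10 + 7 = 17
  Event 5 (restock 33): 17 + 33 = 50
  Event 6 (return 1): 50 + 1 = 51
  Event 7 (sale 21): sell min(21,51)=21. stock: 51 - 21 = 30. total_sold = 48
  Event 8 (sale 16): sell min(16,30)=16. stock: 30 - 16 = 14. total_sold = 64
  Event 9 (restock 27): 14 + 27 = 41
  Event 10 (restock 8): 41 + 8 = 49
  Event 11 (sale 21): sell min(21,49)=21. stock: 49 - 21 = 28. total_sold = 85
  Event 12 (sale 2): sell min(2,28)=2. stock: 28 - 2 = 26. total_sold = 87
Final: stock = 26, total_sold = 87

Checking against threshold 14:
  After event 1: stock=14 <= 14 -> ALERT
  After event 2: stock=0 <= 14 -> ALERT
  After event 3: stock=10 <= 14 -> ALERT
  After event 4: stock=17 > 14
  After event 5: stock=50 > 14
  After event 6: stock=51 > 14
  After event 7: stock=30 > 14
  After event 8: stock=14 <= 14 -> ALERT
  After event 9: stock=41 > 14
  After event 10: stock=49 > 14
  After event 11: stock=28 > 14
  After event 12: stock=26 > 14
Alert events: [1, 2, 3, 8]. Count = 4

Answer: 4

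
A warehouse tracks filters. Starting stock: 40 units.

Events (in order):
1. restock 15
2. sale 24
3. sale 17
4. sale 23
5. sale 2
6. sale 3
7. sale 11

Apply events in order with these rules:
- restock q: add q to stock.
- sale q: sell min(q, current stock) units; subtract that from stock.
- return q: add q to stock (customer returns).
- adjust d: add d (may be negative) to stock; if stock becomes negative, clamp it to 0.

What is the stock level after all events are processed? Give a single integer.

Answer: 0

Derivation:
Processing events:
Start: stock = 40
  Event 1 (restock 15): 40 + 15 = 55
  Event 2 (sale 24): sell min(24,55)=24. stock: 55 - 24 = 31. total_sold = 24
  Event 3 (sale 17): sell min(17,31)=17. stock: 31 - 17 = 14. total_sold = 41
  Event 4 (sale 23): sell min(23,14)=14. stock: 14 - 14 = 0. total_sold = 55
  Event 5 (sale 2): sell min(2,0)=0. stock: 0 - 0 = 0. total_sold = 55
  Event 6 (sale 3): sell min(3,0)=0. stock: 0 - 0 = 0. total_sold = 55
  Event 7 (sale 11): sell min(11,0)=0. stock: 0 - 0 = 0. total_sold = 55
Final: stock = 0, total_sold = 55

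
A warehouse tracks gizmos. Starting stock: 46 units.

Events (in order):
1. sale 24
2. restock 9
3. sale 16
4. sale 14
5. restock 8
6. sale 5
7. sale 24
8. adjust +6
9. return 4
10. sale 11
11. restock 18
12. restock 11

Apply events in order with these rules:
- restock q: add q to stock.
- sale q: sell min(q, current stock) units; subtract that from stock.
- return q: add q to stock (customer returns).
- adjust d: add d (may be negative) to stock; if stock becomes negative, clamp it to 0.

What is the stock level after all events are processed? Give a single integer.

Processing events:
Start: stock = 46
  Event 1 (sale 24): sell min(24,46)=24. stock: 46 - 24 = 22. total_sold = 24
  Event 2 (restock 9): 22 + 9 = 31
  Event 3 (sale 16): sell min(16,31)=16. stock: 31 - 16 = 15. total_sold = 40
  Event 4 (sale 14): sell min(14,15)=14. stock: 15 - 14 = 1. total_sold = 54
  Event 5 (restock 8): 1 + 8 = 9
  Event 6 (sale 5): sell min(5,9)=5. stock: 9 - 5 = 4. total_sold = 59
  Event 7 (sale 24): sell min(24,4)=4. stock: 4 - 4 = 0. total_sold = 63
  Event 8 (adjust +6): 0 + 6 = 6
  Event 9 (return 4): 6 + 4 = 10
  Event 10 (sale 11): sell min(11,10)=10. stock: 10 - 10 = 0. total_sold = 73
  Event 11 (restock 18): 0 + 18 = 18
  Event 12 (restock 11): 18 + 11 = 29
Final: stock = 29, total_sold = 73

Answer: 29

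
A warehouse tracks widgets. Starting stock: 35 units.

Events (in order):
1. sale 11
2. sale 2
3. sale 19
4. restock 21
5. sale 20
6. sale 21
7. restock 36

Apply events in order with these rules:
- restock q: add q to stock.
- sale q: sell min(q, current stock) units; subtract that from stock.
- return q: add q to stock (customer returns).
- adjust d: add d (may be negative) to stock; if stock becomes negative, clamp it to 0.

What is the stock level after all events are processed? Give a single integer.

Processing events:
Start: stock = 35
  Event 1 (sale 11): sell min(11,35)=11. stock: 35 - 11 = 24. total_sold = 11
  Event 2 (sale 2): sell min(2,24)=2. stock: 24 - 2 = 22. total_sold = 13
  Event 3 (sale 19): sell min(19,22)=19. stock: 22 - 19 = 3. total_sold = 32
  Event 4 (restock 21): 3 + 21 = 24
  Event 5 (sale 20): sell min(20,24)=20. stock: 24 - 20 = 4. total_sold = 52
  Event 6 (sale 21): sell min(21,4)=4. stock: 4 - 4 = 0. total_sold = 56
  Event 7 (restock 36): 0 + 36 = 36
Final: stock = 36, total_sold = 56

Answer: 36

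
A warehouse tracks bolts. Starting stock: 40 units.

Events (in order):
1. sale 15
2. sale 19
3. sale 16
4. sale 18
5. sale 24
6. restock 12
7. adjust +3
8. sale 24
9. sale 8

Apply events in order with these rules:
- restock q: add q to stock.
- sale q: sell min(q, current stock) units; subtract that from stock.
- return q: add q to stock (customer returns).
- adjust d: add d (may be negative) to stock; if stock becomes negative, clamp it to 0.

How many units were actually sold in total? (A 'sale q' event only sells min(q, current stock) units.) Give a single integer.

Answer: 55

Derivation:
Processing events:
Start: stock = 40
  Event 1 (sale 15): sell min(15,40)=15. stock: 40 - 15 = 25. total_sold = 15
  Event 2 (sale 19): sell min(19,25)=19. stock: 25 - 19 = 6. total_sold = 34
  Event 3 (sale 16): sell min(16,6)=6. stock: 6 - 6 = 0. total_sold = 40
  Event 4 (sale 18): sell min(18,0)=0. stock: 0 - 0 = 0. total_sold = 40
  Event 5 (sale 24): sell min(24,0)=0. stock: 0 - 0 = 0. total_sold = 40
  Event 6 (restock 12): 0 + 12 = 12
  Event 7 (adjust +3): 12 + 3 = 15
  Event 8 (sale 24): sell min(24,15)=15. stock: 15 - 15 = 0. total_sold = 55
  Event 9 (sale 8): sell min(8,0)=0. stock: 0 - 0 = 0. total_sold = 55
Final: stock = 0, total_sold = 55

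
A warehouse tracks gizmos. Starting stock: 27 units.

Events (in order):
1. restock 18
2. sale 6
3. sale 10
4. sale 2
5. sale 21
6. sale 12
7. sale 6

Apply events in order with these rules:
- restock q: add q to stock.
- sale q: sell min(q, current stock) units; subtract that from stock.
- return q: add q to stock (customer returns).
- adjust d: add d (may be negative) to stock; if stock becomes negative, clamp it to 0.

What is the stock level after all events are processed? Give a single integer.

Processing events:
Start: stock = 27
  Event 1 (restock 18): 27 + 18 = 45
  Event 2 (sale 6): sell min(6,45)=6. stock: 45 - 6 = 39. total_sold = 6
  Event 3 (sale 10): sell min(10,39)=10. stock: 39 - 10 = 29. total_sold = 16
  Event 4 (sale 2): sell min(2,29)=2. stock: 29 - 2 = 27. total_sold = 18
  Event 5 (sale 21): sell min(21,27)=21. stock: 27 - 21 = 6. total_sold = 39
  Event 6 (sale 12): sell min(12,6)=6. stock: 6 - 6 = 0. total_sold = 45
  Event 7 (sale 6): sell min(6,0)=0. stock: 0 - 0 = 0. total_sold = 45
Final: stock = 0, total_sold = 45

Answer: 0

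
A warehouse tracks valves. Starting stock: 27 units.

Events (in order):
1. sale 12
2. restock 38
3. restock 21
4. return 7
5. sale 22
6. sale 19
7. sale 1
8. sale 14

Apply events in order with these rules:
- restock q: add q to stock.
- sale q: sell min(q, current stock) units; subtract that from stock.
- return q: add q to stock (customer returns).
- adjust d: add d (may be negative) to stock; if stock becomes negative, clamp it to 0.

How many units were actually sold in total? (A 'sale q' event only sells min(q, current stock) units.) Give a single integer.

Answer: 68

Derivation:
Processing events:
Start: stock = 27
  Event 1 (sale 12): sell min(12,27)=12. stock: 27 - 12 = 15. total_sold = 12
  Event 2 (restock 38): 15 + 38 = 53
  Event 3 (restock 21): 53 + 21 = 74
  Event 4 (return 7): 74 + 7 = 81
  Event 5 (sale 22): sell min(22,81)=22. stock: 81 - 22 = 59. total_sold = 34
  Event 6 (sale 19): sell min(19,59)=19. stock: 59 - 19 = 40. total_sold = 53
  Event 7 (sale 1): sell min(1,40)=1. stock: 40 - 1 = 39. total_sold = 54
  Event 8 (sale 14): sell min(14,39)=14. stock: 39 - 14 = 25. total_sold = 68
Final: stock = 25, total_sold = 68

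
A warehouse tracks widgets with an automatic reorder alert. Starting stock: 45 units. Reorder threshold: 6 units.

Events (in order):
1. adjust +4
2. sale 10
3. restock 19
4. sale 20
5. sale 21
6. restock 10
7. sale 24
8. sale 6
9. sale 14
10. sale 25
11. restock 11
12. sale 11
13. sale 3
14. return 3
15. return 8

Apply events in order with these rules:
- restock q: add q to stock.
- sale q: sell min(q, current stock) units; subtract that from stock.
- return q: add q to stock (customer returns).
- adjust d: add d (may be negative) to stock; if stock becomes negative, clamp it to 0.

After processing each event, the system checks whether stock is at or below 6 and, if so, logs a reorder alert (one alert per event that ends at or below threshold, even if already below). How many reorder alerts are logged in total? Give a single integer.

Answer: 7

Derivation:
Processing events:
Start: stock = 45
  Event 1 (adjust +4): 45 + 4 = 49
  Event 2 (sale 10): sell min(10,49)=10. stock: 49 - 10 = 39. total_sold = 10
  Event 3 (restock 19): 39 + 19 = 58
  Event 4 (sale 20): sell min(20,58)=20. stock: 58 - 20 = 38. total_sold = 30
  Event 5 (sale 21): sell min(21,38)=21. stock: 38 - 21 = 17. total_sold = 51
  Event 6 (restock 10): 17 + 10 = 27
  Event 7 (sale 24): sell min(24,27)=24. stock: 27 - 24 = 3. total_sold = 75
  Event 8 (sale 6): sell min(6,3)=3. stock: 3 - 3 = 0. total_sold = 78
  Event 9 (sale 14): sell min(14,0)=0. stock: 0 - 0 = 0. total_sold = 78
  Event 10 (sale 25): sell min(25,0)=0. stock: 0 - 0 = 0. total_sold = 78
  Event 11 (restock 11): 0 + 11 = 11
  Event 12 (sale 11): sell min(11,11)=11. stock: 11 - 11 = 0. total_sold = 89
  Event 13 (sale 3): sell min(3,0)=0. stock: 0 - 0 = 0. total_sold = 89
  Event 14 (return 3): 0 + 3 = 3
  Event 15 (return 8): 3 + 8 = 11
Final: stock = 11, total_sold = 89

Checking against threshold 6:
  After event 1: stock=49 > 6
  After event 2: stock=39 > 6
  After event 3: stock=58 > 6
  After event 4: stock=38 > 6
  After event 5: stock=17 > 6
  After event 6: stock=27 > 6
  After event 7: stock=3 <= 6 -> ALERT
  After event 8: stock=0 <= 6 -> ALERT
  After event 9: stock=0 <= 6 -> ALERT
  After event 10: stock=0 <= 6 -> ALERT
  After event 11: stock=11 > 6
  After event 12: stock=0 <= 6 -> ALERT
  After event 13: stock=0 <= 6 -> ALERT
  After event 14: stock=3 <= 6 -> ALERT
  After event 15: stock=11 > 6
Alert events: [7, 8, 9, 10, 12, 13, 14]. Count = 7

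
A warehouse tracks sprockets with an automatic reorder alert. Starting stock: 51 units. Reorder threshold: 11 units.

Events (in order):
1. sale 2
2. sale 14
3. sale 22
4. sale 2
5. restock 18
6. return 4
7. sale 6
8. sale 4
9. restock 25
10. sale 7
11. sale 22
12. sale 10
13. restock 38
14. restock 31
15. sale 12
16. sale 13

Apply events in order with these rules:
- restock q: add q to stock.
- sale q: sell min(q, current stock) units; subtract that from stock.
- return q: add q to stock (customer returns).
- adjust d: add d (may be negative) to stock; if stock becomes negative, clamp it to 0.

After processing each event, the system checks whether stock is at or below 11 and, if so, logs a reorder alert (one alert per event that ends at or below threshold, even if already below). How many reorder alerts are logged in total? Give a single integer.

Processing events:
Start: stock = 51
  Event 1 (sale 2): sell min(2,51)=2. stock: 51 - 2 = 49. total_sold = 2
  Event 2 (sale 14): sell min(14,49)=14. stock: 49 - 14 = 35. total_sold = 16
  Event 3 (sale 22): sell min(22,35)=22. stock: 35 - 22 = 13. total_sold = 38
  Event 4 (sale 2): sell min(2,13)=2. stock: 13 - 2 = 11. total_sold = 40
  Event 5 (restock 18): 11 + 18 = 29
  Event 6 (return 4): 29 + 4 = 33
  Event 7 (sale 6): sell min(6,33)=6. stock: 33 - 6 = 27. total_sold = 46
  Event 8 (sale 4): sell min(4,27)=4. stock: 27 - 4 = 23. total_sold = 50
  Event 9 (restock 25): 23 + 25 = 48
  Event 10 (sale 7): sell min(7,48)=7. stock: 48 - 7 = 41. total_sold = 57
  Event 11 (sale 22): sell min(22,41)=22. stock: 41 - 22 = 19. total_sold = 79
  Event 12 (sale 10): sell min(10,19)=10. stock: 19 - 10 = 9. total_sold = 89
  Event 13 (restock 38): 9 + 38 = 47
  Event 14 (restock 31): 47 + 31 = 78
  Event 15 (sale 12): sell min(12,78)=12. stock: 78 - 12 = 66. total_sold = 101
  Event 16 (sale 13): sell min(13,66)=13. stock: 66 - 13 = 53. total_sold = 114
Final: stock = 53, total_sold = 114

Checking against threshold 11:
  After event 1: stock=49 > 11
  After event 2: stock=35 > 11
  After event 3: stock=13 > 11
  After event 4: stock=11 <= 11 -> ALERT
  After event 5: stock=29 > 11
  After event 6: stock=33 > 11
  After event 7: stock=27 > 11
  After event 8: stock=23 > 11
  After event 9: stock=48 > 11
  After event 10: stock=41 > 11
  After event 11: stock=19 > 11
  After event 12: stock=9 <= 11 -> ALERT
  After event 13: stock=47 > 11
  After event 14: stock=78 > 11
  After event 15: stock=66 > 11
  After event 16: stock=53 > 11
Alert events: [4, 12]. Count = 2

Answer: 2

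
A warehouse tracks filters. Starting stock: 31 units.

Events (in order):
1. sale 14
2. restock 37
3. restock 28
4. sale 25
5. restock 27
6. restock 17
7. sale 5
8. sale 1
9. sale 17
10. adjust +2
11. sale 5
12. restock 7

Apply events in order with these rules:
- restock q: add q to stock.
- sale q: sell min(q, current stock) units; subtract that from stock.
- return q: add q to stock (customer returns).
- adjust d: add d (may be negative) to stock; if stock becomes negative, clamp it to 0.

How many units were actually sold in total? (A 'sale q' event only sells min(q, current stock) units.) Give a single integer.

Processing events:
Start: stock = 31
  Event 1 (sale 14): sell min(14,31)=14. stock: 31 - 14 = 17. total_sold = 14
  Event 2 (restock 37): 17 + 37 = 54
  Event 3 (restock 28): 54 + 28 = 82
  Event 4 (sale 25): sell min(25,82)=25. stock: 82 - 25 = 57. total_sold = 39
  Event 5 (restock 27): 57 + 27 = 84
  Event 6 (restock 17): 84 + 17 = 101
  Event 7 (sale 5): sell min(5,101)=5. stock: 101 - 5 = 96. total_sold = 44
  Event 8 (sale 1): sell min(1,96)=1. stock: 96 - 1 = 95. total_sold = 45
  Event 9 (sale 17): sell min(17,95)=17. stock: 95 - 17 = 78. total_sold = 62
  Event 10 (adjust +2): 78 + 2 = 80
  Event 11 (sale 5): sell min(5,80)=5. stock: 80 - 5 = 75. total_sold = 67
  Event 12 (restock 7): 75 + 7 = 82
Final: stock = 82, total_sold = 67

Answer: 67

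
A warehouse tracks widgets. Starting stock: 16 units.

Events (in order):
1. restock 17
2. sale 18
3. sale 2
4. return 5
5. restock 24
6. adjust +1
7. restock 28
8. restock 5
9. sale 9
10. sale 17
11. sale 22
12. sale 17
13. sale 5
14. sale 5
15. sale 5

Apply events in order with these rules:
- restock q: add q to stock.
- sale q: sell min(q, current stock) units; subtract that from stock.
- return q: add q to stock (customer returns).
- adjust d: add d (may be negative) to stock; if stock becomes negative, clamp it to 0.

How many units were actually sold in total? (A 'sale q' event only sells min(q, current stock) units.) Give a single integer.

Answer: 96

Derivation:
Processing events:
Start: stock = 16
  Event 1 (restock 17): 16 + 17 = 33
  Event 2 (sale 18): sell min(18,33)=18. stock: 33 - 18 = 15. total_sold = 18
  Event 3 (sale 2): sell min(2,15)=2. stock: 15 - 2 = 13. total_sold = 20
  Event 4 (return 5): 13 + 5 = 18
  Event 5 (restock 24): 18 + 24 = 42
  Event 6 (adjust +1): 42 + 1 = 43
  Event 7 (restock 28): 43 + 28 = 71
  Event 8 (restock 5): 71 + 5 = 76
  Event 9 (sale 9): sell min(9,76)=9. stock: 76 - 9 = 67. total_sold = 29
  Event 10 (sale 17): sell min(17,67)=17. stock: 67 - 17 = 50. total_sold = 46
  Event 11 (sale 22): sell min(22,50)=22. stock: 50 - 22 = 28. total_sold = 68
  Event 12 (sale 17): sell min(17,28)=17. stock: 28 - 17 = 11. total_sold = 85
  Event 13 (sale 5): sell min(5,11)=5. stock: 11 - 5 = 6. total_sold = 90
  Event 14 (sale 5): sell min(5,6)=5. stock: 6 - 5 = 1. total_sold = 95
  Event 15 (sale 5): sell min(5,1)=1. stock: 1 - 1 = 0. total_sold = 96
Final: stock = 0, total_sold = 96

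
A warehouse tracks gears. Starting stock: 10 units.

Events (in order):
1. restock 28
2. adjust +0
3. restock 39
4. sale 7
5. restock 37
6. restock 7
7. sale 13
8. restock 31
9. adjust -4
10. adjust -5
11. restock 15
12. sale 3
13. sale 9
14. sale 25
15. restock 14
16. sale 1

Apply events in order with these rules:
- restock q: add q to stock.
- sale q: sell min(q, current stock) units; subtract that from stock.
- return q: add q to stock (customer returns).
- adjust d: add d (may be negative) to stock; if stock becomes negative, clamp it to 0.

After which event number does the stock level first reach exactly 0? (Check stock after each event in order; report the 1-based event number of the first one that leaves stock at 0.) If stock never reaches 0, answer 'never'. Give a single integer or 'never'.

Answer: never

Derivation:
Processing events:
Start: stock = 10
  Event 1 (restock 28): 10 + 28 = 38
  Event 2 (adjust +0): 38 + 0 = 38
  Event 3 (restock 39): 38 + 39 = 77
  Event 4 (sale 7): sell min(7,77)=7. stock: 77 - 7 = 70. total_sold = 7
  Event 5 (restock 37): 70 + 37 = 107
  Event 6 (restock 7): 107 + 7 = 114
  Event 7 (sale 13): sell min(13,114)=13. stock: 114 - 13 = 101. total_sold = 20
  Event 8 (restock 31): 101 + 31 = 132
  Event 9 (adjust -4): 132 + -4 = 128
  Event 10 (adjust -5): 128 + -5 = 123
  Event 11 (restock 15): 123 + 15 = 138
  Event 12 (sale 3): sell min(3,138)=3. stock: 138 - 3 = 135. total_sold = 23
  Event 13 (sale 9): sell min(9,135)=9. stock: 135 - 9 = 126. total_sold = 32
  Event 14 (sale 25): sell min(25,126)=25. stock: 126 - 25 = 101. total_sold = 57
  Event 15 (restock 14): 101 + 14 = 115
  Event 16 (sale 1): sell min(1,115)=1. stock: 115 - 1 = 114. total_sold = 58
Final: stock = 114, total_sold = 58

Stock never reaches 0.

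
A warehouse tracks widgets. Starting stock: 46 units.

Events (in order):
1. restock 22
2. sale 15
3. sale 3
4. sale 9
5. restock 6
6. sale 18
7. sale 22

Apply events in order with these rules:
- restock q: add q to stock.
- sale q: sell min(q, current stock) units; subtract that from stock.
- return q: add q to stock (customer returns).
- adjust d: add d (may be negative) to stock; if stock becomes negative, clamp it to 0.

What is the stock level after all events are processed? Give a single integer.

Processing events:
Start: stock = 46
  Event 1 (restock 22): 46 + 22 = 68
  Event 2 (sale 15): sell min(15,68)=15. stock: 68 - 15 = 53. total_sold = 15
  Event 3 (sale 3): sell min(3,53)=3. stock: 53 - 3 = 50. total_sold = 18
  Event 4 (sale 9): sell min(9,50)=9. stock: 50 - 9 = 41. total_sold = 27
  Event 5 (restock 6): 41 + 6 = 47
  Event 6 (sale 18): sell min(18,47)=18. stock: 47 - 18 = 29. total_sold = 45
  Event 7 (sale 22): sell min(22,29)=22. stock: 29 - 22 = 7. total_sold = 67
Final: stock = 7, total_sold = 67

Answer: 7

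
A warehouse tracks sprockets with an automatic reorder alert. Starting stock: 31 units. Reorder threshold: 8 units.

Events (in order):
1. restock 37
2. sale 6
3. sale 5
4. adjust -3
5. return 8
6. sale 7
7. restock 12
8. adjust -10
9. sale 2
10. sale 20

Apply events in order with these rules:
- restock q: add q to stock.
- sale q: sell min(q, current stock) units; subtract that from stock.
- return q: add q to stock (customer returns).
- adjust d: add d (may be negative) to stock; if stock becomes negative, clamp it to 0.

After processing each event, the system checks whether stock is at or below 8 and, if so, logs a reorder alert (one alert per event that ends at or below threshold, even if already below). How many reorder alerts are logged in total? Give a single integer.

Answer: 0

Derivation:
Processing events:
Start: stock = 31
  Event 1 (restock 37): 31 + 37 = 68
  Event 2 (sale 6): sell min(6,68)=6. stock: 68 - 6 = 62. total_sold = 6
  Event 3 (sale 5): sell min(5,62)=5. stock: 62 - 5 = 57. total_sold = 11
  Event 4 (adjust -3): 57 + -3 = 54
  Event 5 (return 8): 54 + 8 = 62
  Event 6 (sale 7): sell min(7,62)=7. stock: 62 - 7 = 55. total_sold = 18
  Event 7 (restock 12): 55 + 12 = 67
  Event 8 (adjust -10): 67 + -10 = 57
  Event 9 (sale 2): sell min(2,57)=2. stock: 57 - 2 = 55. total_sold = 20
  Event 10 (sale 20): sell min(20,55)=20. stock: 55 - 20 = 35. total_sold = 40
Final: stock = 35, total_sold = 40

Checking against threshold 8:
  After event 1: stock=68 > 8
  After event 2: stock=62 > 8
  After event 3: stock=57 > 8
  After event 4: stock=54 > 8
  After event 5: stock=62 > 8
  After event 6: stock=55 > 8
  After event 7: stock=67 > 8
  After event 8: stock=57 > 8
  After event 9: stock=55 > 8
  After event 10: stock=35 > 8
Alert events: []. Count = 0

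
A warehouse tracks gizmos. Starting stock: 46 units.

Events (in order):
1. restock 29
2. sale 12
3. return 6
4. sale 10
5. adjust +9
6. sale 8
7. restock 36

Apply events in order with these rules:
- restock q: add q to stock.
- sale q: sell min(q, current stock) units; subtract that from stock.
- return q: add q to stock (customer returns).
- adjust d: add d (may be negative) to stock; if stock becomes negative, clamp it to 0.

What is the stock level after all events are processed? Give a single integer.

Answer: 96

Derivation:
Processing events:
Start: stock = 46
  Event 1 (restock 29): 46 + 29 = 75
  Event 2 (sale 12): sell min(12,75)=12. stock: 75 - 12 = 63. total_sold = 12
  Event 3 (return 6): 63 + 6 = 69
  Event 4 (sale 10): sell min(10,69)=10. stock: 69 - 10 = 59. total_sold = 22
  Event 5 (adjust +9): 59 + 9 = 68
  Event 6 (sale 8): sell min(8,68)=8. stock: 68 - 8 = 60. total_sold = 30
  Event 7 (restock 36): 60 + 36 = 96
Final: stock = 96, total_sold = 30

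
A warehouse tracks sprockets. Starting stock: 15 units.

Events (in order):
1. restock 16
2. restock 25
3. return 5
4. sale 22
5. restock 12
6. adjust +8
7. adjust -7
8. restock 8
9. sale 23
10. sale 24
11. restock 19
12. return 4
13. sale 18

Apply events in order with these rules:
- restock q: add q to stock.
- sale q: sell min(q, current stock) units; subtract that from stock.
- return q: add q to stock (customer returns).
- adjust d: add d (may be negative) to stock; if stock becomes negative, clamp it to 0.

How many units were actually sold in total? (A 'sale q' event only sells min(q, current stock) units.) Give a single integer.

Processing events:
Start: stock = 15
  Event 1 (restock 16): 15 + 16 = 31
  Event 2 (restock 25): 31 + 25 = 56
  Event 3 (return 5): 56 + 5 = 61
  Event 4 (sale 22): sell min(22,61)=22. stock: 61 - 22 = 39. total_sold = 22
  Event 5 (restock 12): 39 + 12 = 51
  Event 6 (adjust +8): 51 + 8 = 59
  Event 7 (adjust -7): 59 + -7 = 52
  Event 8 (restock 8): 52 + 8 = 60
  Event 9 (sale 23): sell min(23,60)=23. stock: 60 - 23 = 37. total_sold = 45
  Event 10 (sale 24): sell min(24,37)=24. stock: 37 - 24 = 13. total_sold = 69
  Event 11 (restock 19): 13 + 19 = 32
  Event 12 (return 4): 32 + 4 = 36
  Event 13 (sale 18): sell min(18,36)=18. stock: 36 - 18 = 18. total_sold = 87
Final: stock = 18, total_sold = 87

Answer: 87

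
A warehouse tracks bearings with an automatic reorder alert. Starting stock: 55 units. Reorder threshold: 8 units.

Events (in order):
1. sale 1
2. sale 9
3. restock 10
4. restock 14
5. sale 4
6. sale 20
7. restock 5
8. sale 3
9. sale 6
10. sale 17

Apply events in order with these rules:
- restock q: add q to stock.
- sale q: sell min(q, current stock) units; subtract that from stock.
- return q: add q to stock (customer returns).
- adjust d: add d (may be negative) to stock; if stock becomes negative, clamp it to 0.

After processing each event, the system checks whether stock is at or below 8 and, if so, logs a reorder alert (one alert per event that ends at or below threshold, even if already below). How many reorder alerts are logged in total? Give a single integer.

Processing events:
Start: stock = 55
  Event 1 (sale 1): sell min(1,55)=1. stock: 55 - 1 = 54. total_sold = 1
  Event 2 (sale 9): sell min(9,54)=9. stock: 54 - 9 = 45. total_sold = 10
  Event 3 (restock 10): 45 + 10 = 55
  Event 4 (restock 14): 55 + 14 = 69
  Event 5 (sale 4): sell min(4,69)=4. stock: 69 - 4 = 65. total_sold = 14
  Event 6 (sale 20): sell min(20,65)=20. stock: 65 - 20 = 45. total_sold = 34
  Event 7 (restock 5): 45 + 5 = 50
  Event 8 (sale 3): sell min(3,50)=3. stock: 50 - 3 = 47. total_sold = 37
  Event 9 (sale 6): sell min(6,47)=6. stock: 47 - 6 = 41. total_sold = 43
  Event 10 (sale 17): sell min(17,41)=17. stock: 41 - 17 = 24. total_sold = 60
Final: stock = 24, total_sold = 60

Checking against threshold 8:
  After event 1: stock=54 > 8
  After event 2: stock=45 > 8
  After event 3: stock=55 > 8
  After event 4: stock=69 > 8
  After event 5: stock=65 > 8
  After event 6: stock=45 > 8
  After event 7: stock=50 > 8
  After event 8: stock=47 > 8
  After event 9: stock=41 > 8
  After event 10: stock=24 > 8
Alert events: []. Count = 0

Answer: 0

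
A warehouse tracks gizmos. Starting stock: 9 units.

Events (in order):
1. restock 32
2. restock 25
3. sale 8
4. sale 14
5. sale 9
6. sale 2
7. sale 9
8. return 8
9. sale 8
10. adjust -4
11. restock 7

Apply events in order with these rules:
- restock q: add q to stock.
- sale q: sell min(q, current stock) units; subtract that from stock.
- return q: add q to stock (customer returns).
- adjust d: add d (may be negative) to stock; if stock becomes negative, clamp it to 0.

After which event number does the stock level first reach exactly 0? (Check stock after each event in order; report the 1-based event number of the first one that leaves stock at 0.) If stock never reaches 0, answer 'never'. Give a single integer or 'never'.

Processing events:
Start: stock = 9
  Event 1 (restock 32): 9 + 32 = 41
  Event 2 (restock 25): 41 + 25 = 66
  Event 3 (sale 8): sell min(8,66)=8. stock: 66 - 8 = 58. total_sold = 8
  Event 4 (sale 14): sell min(14,58)=14. stock: 58 - 14 = 44. total_sold = 22
  Event 5 (sale 9): sell min(9,44)=9. stock: 44 - 9 = 35. total_sold = 31
  Event 6 (sale 2): sell min(2,35)=2. stock: 35 - 2 = 33. total_sold = 33
  Event 7 (sale 9): sell min(9,33)=9. stock: 33 - 9 = 24. total_sold = 42
  Event 8 (return 8): 24 + 8 = 32
  Event 9 (sale 8): sell min(8,32)=8. stock: 32 - 8 = 24. total_sold = 50
  Event 10 (adjust -4): 24 + -4 = 20
  Event 11 (restock 7): 20 + 7 = 27
Final: stock = 27, total_sold = 50

Stock never reaches 0.

Answer: never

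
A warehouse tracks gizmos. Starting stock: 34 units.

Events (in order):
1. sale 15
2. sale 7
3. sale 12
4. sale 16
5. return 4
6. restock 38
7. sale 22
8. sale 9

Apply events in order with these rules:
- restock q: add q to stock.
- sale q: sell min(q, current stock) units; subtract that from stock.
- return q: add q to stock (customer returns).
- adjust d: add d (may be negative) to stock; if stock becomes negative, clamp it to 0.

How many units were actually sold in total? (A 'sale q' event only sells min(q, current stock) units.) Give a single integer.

Answer: 65

Derivation:
Processing events:
Start: stock = 34
  Event 1 (sale 15): sell min(15,34)=15. stock: 34 - 15 = 19. total_sold = 15
  Event 2 (sale 7): sell min(7,19)=7. stock: 19 - 7 = 12. total_sold = 22
  Event 3 (sale 12): sell min(12,12)=12. stock: 12 - 12 = 0. total_sold = 34
  Event 4 (sale 16): sell min(16,0)=0. stock: 0 - 0 = 0. total_sold = 34
  Event 5 (return 4): 0 + 4 = 4
  Event 6 (restock 38): 4 + 38 = 42
  Event 7 (sale 22): sell min(22,42)=22. stock: 42 - 22 = 20. total_sold = 56
  Event 8 (sale 9): sell min(9,20)=9. stock: 20 - 9 = 11. total_sold = 65
Final: stock = 11, total_sold = 65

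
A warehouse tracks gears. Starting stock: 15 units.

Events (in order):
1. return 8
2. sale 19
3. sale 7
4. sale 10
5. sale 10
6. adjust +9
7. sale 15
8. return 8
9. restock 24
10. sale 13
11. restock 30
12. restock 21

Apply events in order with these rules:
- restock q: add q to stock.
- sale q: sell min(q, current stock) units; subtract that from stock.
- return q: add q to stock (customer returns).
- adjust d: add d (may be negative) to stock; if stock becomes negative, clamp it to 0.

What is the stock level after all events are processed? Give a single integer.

Processing events:
Start: stock = 15
  Event 1 (return 8): 15 + 8 = 23
  Event 2 (sale 19): sell min(19,23)=19. stock: 23 - 19 = 4. total_sold = 19
  Event 3 (sale 7): sell min(7,4)=4. stock: 4 - 4 = 0. total_sold = 23
  Event 4 (sale 10): sell min(10,0)=0. stock: 0 - 0 = 0. total_sold = 23
  Event 5 (sale 10): sell min(10,0)=0. stock: 0 - 0 = 0. total_sold = 23
  Event 6 (adjust +9): 0 + 9 = 9
  Event 7 (sale 15): sell min(15,9)=9. stock: 9 - 9 = 0. total_sold = 32
  Event 8 (return 8): 0 + 8 = 8
  Event 9 (restock 24): 8 + 24 = 32
  Event 10 (sale 13): sell min(13,32)=13. stock: 32 - 13 = 19. total_sold = 45
  Event 11 (restock 30): 19 + 30 = 49
  Event 12 (restock 21): 49 + 21 = 70
Final: stock = 70, total_sold = 45

Answer: 70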